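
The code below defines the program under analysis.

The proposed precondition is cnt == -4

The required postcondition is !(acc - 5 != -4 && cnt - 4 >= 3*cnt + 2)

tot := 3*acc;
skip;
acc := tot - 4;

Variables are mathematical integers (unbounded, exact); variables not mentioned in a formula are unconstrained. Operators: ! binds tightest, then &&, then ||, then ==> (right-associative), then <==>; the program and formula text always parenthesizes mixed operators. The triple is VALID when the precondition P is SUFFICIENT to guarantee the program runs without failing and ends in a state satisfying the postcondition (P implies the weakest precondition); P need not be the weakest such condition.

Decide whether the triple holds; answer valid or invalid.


Working backward. After the program, the postcondition !(acc - 5 != -4 && cnt - 4 >= 3*cnt + 2) must hold; in canonical form it is !(acc != 1 && 2*cnt <= -6).
Before acc := tot - 4: !(tot != 5 && 2*cnt <= -6)
Before skip: !(tot != 5 && 2*cnt <= -6)
Before tot := 3*acc: !(3*acc != 5 && 2*cnt <= -6)
The weakest precondition is !(3*acc != 5 && 2*cnt <= -6).
Check whether cnt == -4 implies it.
Countermodel: at the initial state acc = 0, cnt = -4, the precondition holds but the weakest precondition fails.
Answer: invalid


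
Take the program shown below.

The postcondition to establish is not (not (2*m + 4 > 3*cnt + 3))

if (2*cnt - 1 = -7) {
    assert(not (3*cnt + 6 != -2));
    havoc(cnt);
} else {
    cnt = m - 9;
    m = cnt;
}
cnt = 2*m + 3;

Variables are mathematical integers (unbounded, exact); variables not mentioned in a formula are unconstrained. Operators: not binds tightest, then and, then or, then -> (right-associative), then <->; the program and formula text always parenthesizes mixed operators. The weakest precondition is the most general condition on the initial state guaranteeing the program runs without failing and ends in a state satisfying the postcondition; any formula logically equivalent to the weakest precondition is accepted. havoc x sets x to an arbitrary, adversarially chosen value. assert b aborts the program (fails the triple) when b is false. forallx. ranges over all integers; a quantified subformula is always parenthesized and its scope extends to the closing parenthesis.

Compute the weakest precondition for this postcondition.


Working backward. After the program, the postcondition not (not (2*m + 4 > 3*cnt + 3)) must hold; in canonical form it is 2*m > 3*cnt - 1.
Before cnt := 2*m + 3: 4*m < -8
Then branch requires (not (3*cnt != -8)) and 4*m < -8; else branch requires 4*m < 28.
Before the if: (2*cnt = -6 -> ((not (3*cnt != -8)) and 4*m < -8)) and ((not (2*cnt = -6)) -> 4*m < 28)
Answer: WP = (2*cnt = -6 -> ((not (3*cnt != -8)) and 4*m < -8)) and ((not (2*cnt = -6)) -> 4*m < 28)


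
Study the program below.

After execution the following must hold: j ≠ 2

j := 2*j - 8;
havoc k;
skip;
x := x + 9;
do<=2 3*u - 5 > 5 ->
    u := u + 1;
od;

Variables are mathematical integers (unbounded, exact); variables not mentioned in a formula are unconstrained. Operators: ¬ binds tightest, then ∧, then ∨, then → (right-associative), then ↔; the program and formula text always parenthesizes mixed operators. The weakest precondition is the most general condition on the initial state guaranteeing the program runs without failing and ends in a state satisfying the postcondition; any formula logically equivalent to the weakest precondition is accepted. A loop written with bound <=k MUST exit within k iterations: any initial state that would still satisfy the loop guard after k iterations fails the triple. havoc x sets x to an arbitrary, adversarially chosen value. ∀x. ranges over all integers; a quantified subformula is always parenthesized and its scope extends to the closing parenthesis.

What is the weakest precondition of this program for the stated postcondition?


Working backward. After the program, j ≠ 2 must hold.
Before the loop (bound <=2), unroll the exhaustion recursion (WP_0 = exit-now case; WP_j = one more guarded iteration, up to j = 2):
  WP_0: (¬(3*u > 10)) ∧ j ≠ 2
  WP_1: (3*u > 10 → ((¬(3*u > 7)) ∧ j ≠ 2)) ∧ ((¬(3*u > 10)) → j ≠ 2)
  WP_2: (3*u > 10 → ((3*u > 7 → ((¬(3*u > 4)) ∧ j ≠ 2)) ∧ ((¬(3*u > 7)) → j ≠ 2))) ∧ ((¬(3*u > 10)) → j ≠ 2)
So before the loop: (3*u > 10 → ((3*u > 7 → ((¬(3*u > 4)) ∧ j ≠ 2)) ∧ ((¬(3*u > 7)) → j ≠ 2))) ∧ ((¬(3*u > 10)) → j ≠ 2)
Before x := x + 9: (3*u > 10 → ((3*u > 7 → ((¬(3*u > 4)) ∧ j ≠ 2)) ∧ ((¬(3*u > 7)) → j ≠ 2))) ∧ ((¬(3*u > 10)) → j ≠ 2)
Before skip: (3*u > 10 → ((3*u > 7 → ((¬(3*u > 4)) ∧ j ≠ 2)) ∧ ((¬(3*u > 7)) → j ≠ 2))) ∧ ((¬(3*u > 10)) → j ≠ 2)
Before havoc k: (3*u > 10 → ((3*u > 7 → ((¬(3*u > 4)) ∧ j ≠ 2)) ∧ ((¬(3*u > 7)) → j ≠ 2))) ∧ ((¬(3*u > 10)) → j ≠ 2)
Before j := 2*j - 8: (3*u > 10 → ((3*u > 7 → ((¬(3*u > 4)) ∧ 2*j ≠ 10)) ∧ ((¬(3*u > 7)) → 2*j ≠ 10))) ∧ ((¬(3*u > 10)) → 2*j ≠ 10)
Answer: WP = (3*u > 10 → ((3*u > 7 → ((¬(3*u > 4)) ∧ 2*j ≠ 10)) ∧ ((¬(3*u > 7)) → 2*j ≠ 10))) ∧ ((¬(3*u > 10)) → 2*j ≠ 10)


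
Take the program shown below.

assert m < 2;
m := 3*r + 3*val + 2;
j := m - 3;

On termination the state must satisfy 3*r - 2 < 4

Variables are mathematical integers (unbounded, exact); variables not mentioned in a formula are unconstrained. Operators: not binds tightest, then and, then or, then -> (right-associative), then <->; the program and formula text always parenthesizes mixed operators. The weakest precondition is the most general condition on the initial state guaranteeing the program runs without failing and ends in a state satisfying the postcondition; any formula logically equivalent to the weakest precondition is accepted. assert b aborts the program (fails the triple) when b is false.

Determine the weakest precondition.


Working backward. After the program, the postcondition 3*r - 2 < 4 must hold; in canonical form it is 3*r < 6.
Before j := m - 3: 3*r < 6
Before m := 3*r + 3*val + 2: 3*r < 6
Before assert m < 2: m < 2 and 3*r < 6
Answer: WP = m < 2 and 3*r < 6


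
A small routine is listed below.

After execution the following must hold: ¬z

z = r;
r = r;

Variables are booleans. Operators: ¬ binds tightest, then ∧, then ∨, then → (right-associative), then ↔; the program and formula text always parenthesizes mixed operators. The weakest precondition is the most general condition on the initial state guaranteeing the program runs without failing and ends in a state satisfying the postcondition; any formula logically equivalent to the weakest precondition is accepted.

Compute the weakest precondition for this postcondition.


Working backward. After the program, ¬z must hold.
Before r := r: ¬z
Before z := r: ¬r
Answer: WP = ¬r


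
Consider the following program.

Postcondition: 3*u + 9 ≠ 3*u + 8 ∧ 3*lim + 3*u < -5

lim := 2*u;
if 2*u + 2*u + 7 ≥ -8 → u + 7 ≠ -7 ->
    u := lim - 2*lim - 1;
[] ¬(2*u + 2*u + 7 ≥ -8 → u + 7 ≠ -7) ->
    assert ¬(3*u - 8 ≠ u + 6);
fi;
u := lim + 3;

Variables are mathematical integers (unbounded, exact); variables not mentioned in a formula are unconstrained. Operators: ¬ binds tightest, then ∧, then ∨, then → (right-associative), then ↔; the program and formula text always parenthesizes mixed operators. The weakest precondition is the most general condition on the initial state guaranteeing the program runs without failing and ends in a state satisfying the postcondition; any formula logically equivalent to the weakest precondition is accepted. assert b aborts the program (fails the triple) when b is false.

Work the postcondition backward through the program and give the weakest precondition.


Working backward. After the program, the postcondition 3*u + 9 ≠ 3*u + 8 ∧ 3*lim + 3*u < -5 must hold; in canonical form it is 3*lim + 3*u < -5.
Before u := lim + 3: 6*lim < -14
Then branch requires 6*lim < -14; else branch requires (¬(2*u ≠ 14)) ∧ 6*lim < -14.
Before the if: ((4*u ≥ -15 → u ≠ -14) → 6*lim < -14) ∧ ((¬(4*u ≥ -15 → u ≠ -14)) → ((¬(2*u ≠ 14)) ∧ 6*lim < -14))
Before lim := 2*u: ((4*u ≥ -15 → u ≠ -14) → 12*u < -14) ∧ ((¬(4*u ≥ -15 → u ≠ -14)) → ((¬(2*u ≠ 14)) ∧ 12*u < -14))
Answer: WP = ((4*u ≥ -15 → u ≠ -14) → 12*u < -14) ∧ ((¬(4*u ≥ -15 → u ≠ -14)) → ((¬(2*u ≠ 14)) ∧ 12*u < -14))


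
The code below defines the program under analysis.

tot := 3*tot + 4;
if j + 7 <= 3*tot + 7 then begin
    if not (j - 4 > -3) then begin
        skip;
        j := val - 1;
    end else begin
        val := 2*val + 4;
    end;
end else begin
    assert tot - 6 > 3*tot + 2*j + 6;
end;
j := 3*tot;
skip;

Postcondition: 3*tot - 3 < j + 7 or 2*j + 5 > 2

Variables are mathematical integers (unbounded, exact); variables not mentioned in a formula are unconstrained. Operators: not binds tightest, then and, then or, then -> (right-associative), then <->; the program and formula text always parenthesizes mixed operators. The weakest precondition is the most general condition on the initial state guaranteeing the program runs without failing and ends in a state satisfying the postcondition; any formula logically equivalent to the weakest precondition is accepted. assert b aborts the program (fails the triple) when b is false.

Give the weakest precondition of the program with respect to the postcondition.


Working backward. After the program, the postcondition 3*tot - 3 < j + 7 or 2*j + 5 > 2 must hold; in canonical form it is 3*tot < j + 10 or 2*j > -3.
Before skip: 3*tot < j + 10 or 2*j > -3
Before j := 3*tot: true
Then branch requires true; else branch requires 2*j + 2*tot < -12.
Before the if: (not (j <= 3*tot)) -> 2*j + 2*tot < -12
Before tot := 3*tot + 4: (not (j <= 9*tot + 12)) -> 2*j + 6*tot < -20
Answer: WP = (not (j <= 9*tot + 12)) -> 2*j + 6*tot < -20


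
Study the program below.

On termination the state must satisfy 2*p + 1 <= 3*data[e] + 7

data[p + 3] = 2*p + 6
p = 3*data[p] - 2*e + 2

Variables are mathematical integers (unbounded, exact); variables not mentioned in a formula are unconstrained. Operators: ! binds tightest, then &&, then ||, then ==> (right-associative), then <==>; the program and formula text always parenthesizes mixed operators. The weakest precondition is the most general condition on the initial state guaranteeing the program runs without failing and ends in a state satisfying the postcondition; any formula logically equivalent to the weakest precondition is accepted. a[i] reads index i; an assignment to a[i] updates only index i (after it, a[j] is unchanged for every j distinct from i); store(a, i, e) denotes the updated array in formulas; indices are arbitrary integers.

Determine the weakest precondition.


Working backward. After the program, the postcondition 2*p + 1 <= 3*data[e] + 7 must hold; in canonical form it is 2*p <= 3*data[e] + 6.
Before p := 3*data[p] - 2*e + 2: 6*data[p] <= 3*data[e] + 4*e + 2
Before data[p + 3] := 2*p + 6: 6*store(data, p + 3, 2*p + 6)[p] <= 3*store(data, p + 3, 2*p + 6)[e] + 4*e + 2
Answer: WP = 6*store(data, p + 3, 2*p + 6)[p] <= 3*store(data, p + 3, 2*p + 6)[e] + 4*e + 2


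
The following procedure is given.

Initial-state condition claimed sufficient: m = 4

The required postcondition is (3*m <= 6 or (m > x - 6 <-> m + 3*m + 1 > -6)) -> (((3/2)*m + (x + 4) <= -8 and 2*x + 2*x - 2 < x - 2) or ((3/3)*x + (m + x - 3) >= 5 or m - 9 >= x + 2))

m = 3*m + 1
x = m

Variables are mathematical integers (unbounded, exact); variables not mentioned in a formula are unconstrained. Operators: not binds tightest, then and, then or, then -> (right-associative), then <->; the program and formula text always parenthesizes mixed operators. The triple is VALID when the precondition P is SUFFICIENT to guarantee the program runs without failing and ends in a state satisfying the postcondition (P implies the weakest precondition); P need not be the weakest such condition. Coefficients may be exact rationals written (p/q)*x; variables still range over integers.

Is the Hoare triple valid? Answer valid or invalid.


Working backward. After the program, the postcondition (3*m <= 6 or (m > x - 6 <-> m + 3*m + 1 > -6)) -> (((3/2)*m + (x + 4) <= -8 and 2*x + 2*x - 2 < x - 2) or ((3/3)*x + (m + x - 3) >= 5 or m - 9 >= x + 2)) must hold; in canonical form it is (3*m <= 6 or (m > x - 6 <-> 4*m > -7)) -> (((3/2)*m + x <= -12 and 3*x < 0) or m + 2*x >= 8 or m >= x + 11).
Before x := m: (3*m <= 6 or 4*m > -7) -> (((5/2)*m <= -12 and 3*m < 0) or 3*m >= 8)
Before m := 3*m + 1: (9*m <= 3 or 12*m > -11) -> (((15/2)*m <= -29/2 and 9*m < -3) or 9*m >= 5)
The weakest precondition is (9*m <= 3 or 12*m > -11) -> (((15/2)*m <= -29/2 and 9*m < -3) or 9*m >= 5).
Check whether m = 4 implies it.
Every state satisfying the precondition satisfies the weakest precondition: the implication holds.
Answer: valid


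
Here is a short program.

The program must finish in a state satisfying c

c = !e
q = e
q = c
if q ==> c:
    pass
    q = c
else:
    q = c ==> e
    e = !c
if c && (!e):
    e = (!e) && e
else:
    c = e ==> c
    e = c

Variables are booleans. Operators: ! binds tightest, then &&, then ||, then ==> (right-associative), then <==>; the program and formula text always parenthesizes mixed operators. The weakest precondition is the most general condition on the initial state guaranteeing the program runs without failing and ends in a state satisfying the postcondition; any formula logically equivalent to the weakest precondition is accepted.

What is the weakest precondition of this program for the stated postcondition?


Working backward. After the program, c must hold.
Then branch requires c; else branch requires e ==> c.
Before the if: ((c && (!e)) ==> c) && ((!(c && (!e))) ==> (e ==> c))
Then branch requires ((c && (!e)) ==> c) && ((!(c && (!e))) ==> (e ==> c)); else branch requires (!c) ==> ((!c) ==> c).
Before the if: ((q ==> c) ==> (((c && (!e)) ==> c) && ((!(c && (!e))) ==> (e ==> c)))) && ((!(q ==> c)) ==> ((!c) ==> ((!c) ==> c)))
Before q := c: ((c && (!e)) ==> c) && ((!(c && (!e))) ==> (e ==> c))
Before q := e: ((c && (!e)) ==> c) && ((!(c && (!e))) ==> (e ==> c))
Before c := !e: e ==> (e ==> (!e))
Answer: WP = e ==> (e ==> (!e))


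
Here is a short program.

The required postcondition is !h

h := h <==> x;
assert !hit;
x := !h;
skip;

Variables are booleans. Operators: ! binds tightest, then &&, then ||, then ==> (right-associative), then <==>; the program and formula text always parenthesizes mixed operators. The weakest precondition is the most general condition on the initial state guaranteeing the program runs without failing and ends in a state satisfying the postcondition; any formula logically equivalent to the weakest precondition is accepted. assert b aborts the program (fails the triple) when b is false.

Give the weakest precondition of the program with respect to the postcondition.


Working backward. After the program, !h must hold.
Before skip: !h
Before x := !h: !h
Before assert !hit: (!hit) && (!h)
Before h := h <==> x: (!hit) && (!(h <==> x))
Answer: WP = (!hit) && (!(h <==> x))


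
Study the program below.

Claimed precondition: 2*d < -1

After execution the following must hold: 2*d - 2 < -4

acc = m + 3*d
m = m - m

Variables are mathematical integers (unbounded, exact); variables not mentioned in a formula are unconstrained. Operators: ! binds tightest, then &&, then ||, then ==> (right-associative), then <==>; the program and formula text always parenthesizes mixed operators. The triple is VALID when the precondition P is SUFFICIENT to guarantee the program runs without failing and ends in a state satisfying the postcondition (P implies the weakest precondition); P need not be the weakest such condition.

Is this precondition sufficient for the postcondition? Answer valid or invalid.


Working backward. After the program, the postcondition 2*d - 2 < -4 must hold; in canonical form it is 2*d < -2.
Before m := m - m: 2*d < -2
Before acc := m + 3*d: 2*d < -2
The weakest precondition is 2*d < -2.
Check whether 2*d < -1 implies it.
Countermodel: at the initial state d = -1, the precondition holds but the weakest precondition fails.
Answer: invalid


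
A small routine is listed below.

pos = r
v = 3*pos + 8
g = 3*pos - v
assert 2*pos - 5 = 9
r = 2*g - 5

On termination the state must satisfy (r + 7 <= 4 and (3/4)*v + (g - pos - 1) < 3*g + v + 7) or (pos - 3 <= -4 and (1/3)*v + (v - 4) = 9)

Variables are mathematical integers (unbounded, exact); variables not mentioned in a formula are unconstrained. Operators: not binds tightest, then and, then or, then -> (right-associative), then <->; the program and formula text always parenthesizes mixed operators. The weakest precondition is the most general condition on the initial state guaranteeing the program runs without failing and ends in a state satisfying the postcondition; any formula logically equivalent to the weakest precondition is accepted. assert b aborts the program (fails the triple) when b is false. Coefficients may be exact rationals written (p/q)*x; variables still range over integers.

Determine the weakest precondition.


Working backward. After the program, the postcondition (r + 7 <= 4 and (3/4)*v + (g - pos - 1) < 3*g + v + 7) or (pos - 3 <= -4 and (1/3)*v + (v - 4) = 9) must hold; in canonical form it is (r <= -3 and 2*g + pos + (1/4)*v > -8) or (pos <= -1 and (4/3)*v = 13).
Before r := 2*g - 5: (2*g <= 2 and 2*g + pos + (1/4)*v > -8) or (pos <= -1 and (4/3)*v = 13)
Before assert 2*pos - 5 = 9: 2*pos = 14 and ((2*g <= 2 and 2*g + pos + (1/4)*v > -8) or (pos <= -1 and (4/3)*v = 13))
Before g := 3*pos - v: 2*pos = 14 and ((6*pos <= 2*v + 2 and 7*pos > (7/4)*v - 8) or (pos <= -1 and (4/3)*v = 13))
Before v := 3*pos + 8: 2*pos = 14 and ((7/4)*pos > 6 or (pos <= -1 and 4*pos = 7/3))
Before pos := r: 2*r = 14 and ((7/4)*r > 6 or (r <= -1 and 4*r = 7/3))
Answer: WP = 2*r = 14 and ((7/4)*r > 6 or (r <= -1 and 4*r = 7/3))


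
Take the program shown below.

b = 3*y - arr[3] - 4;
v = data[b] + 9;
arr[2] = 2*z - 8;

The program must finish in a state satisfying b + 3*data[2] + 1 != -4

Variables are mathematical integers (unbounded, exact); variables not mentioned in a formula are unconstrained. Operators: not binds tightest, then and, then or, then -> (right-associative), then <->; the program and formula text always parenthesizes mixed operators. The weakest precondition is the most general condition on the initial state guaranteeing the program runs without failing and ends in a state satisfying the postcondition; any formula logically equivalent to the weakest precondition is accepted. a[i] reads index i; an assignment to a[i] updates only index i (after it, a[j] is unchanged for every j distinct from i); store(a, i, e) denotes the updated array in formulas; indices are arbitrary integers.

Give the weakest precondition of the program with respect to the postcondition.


Working backward. After the program, the postcondition b + 3*data[2] + 1 != -4 must hold; in canonical form it is 3*data[2] + b != -5.
Before arr[2] := 2*z - 8: 3*data[2] + b != -5
Before v := data[b] + 9: 3*data[2] + b != -5
Before b := 3*y - arr[3] - 4: 3*data[2] + 3*y != arr[3] - 1
Answer: WP = 3*data[2] + 3*y != arr[3] - 1


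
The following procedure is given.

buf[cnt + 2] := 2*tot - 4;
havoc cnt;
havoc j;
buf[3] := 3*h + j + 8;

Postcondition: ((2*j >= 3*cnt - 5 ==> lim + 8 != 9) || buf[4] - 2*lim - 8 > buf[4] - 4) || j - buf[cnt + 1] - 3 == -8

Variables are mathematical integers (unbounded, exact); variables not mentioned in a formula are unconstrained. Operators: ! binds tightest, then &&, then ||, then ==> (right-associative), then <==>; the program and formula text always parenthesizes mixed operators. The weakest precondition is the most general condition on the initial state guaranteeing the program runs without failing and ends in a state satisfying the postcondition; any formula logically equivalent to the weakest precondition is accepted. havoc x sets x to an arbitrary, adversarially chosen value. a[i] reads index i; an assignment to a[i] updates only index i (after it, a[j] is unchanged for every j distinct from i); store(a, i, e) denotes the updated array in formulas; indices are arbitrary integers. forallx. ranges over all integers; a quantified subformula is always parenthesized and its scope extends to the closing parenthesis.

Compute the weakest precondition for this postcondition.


Working backward. After the program, the postcondition ((2*j >= 3*cnt - 5 ==> lim + 8 != 9) || buf[4] - 2*lim - 8 > buf[4] - 4) || j - buf[cnt + 1] - 3 == -8 must hold; in canonical form it is (2*j >= 3*cnt - 5 ==> lim != 1) || 2*lim < -4 || j == buf[cnt + 1] - 5.
Before buf[3] := 3*h + j + 8: (2*j >= 3*cnt - 5 ==> lim != 1) || 2*lim < -4 || j == store(buf, 3, 3*h + j + 8)[cnt + 1] - 5
Before havoc j: forall j_1. ((2*j_1 >= 3*cnt - 5 ==> lim != 1) || 2*lim < -4 || j_1 == store(buf, 3, 3*h + j_1 + 8)[cnt + 1] - 5)
Before havoc cnt: forall cnt_1. (forall j_1. ((2*j_1 >= 3*cnt_1 - 5 ==> lim != 1) || 2*lim < -4 || j_1 == store(buf, 3, 3*h + j_1 + 8)[cnt_1 + 1] - 5))
Before buf[cnt + 2] := 2*tot - 4: forall cnt_1. (forall j_1. ((2*j_1 >= 3*cnt_1 - 5 ==> lim != 1) || 2*lim < -4 || j_1 == store(store(buf, cnt + 2, 2*tot - 4), 3, 3*h + j_1 + 8)[cnt_1 + 1] - 5))
Answer: WP = forall cnt_1. (forall j_1. ((2*j_1 >= 3*cnt_1 - 5 ==> lim != 1) || 2*lim < -4 || j_1 == store(store(buf, cnt + 2, 2*tot - 4), 3, 3*h + j_1 + 8)[cnt_1 + 1] - 5))


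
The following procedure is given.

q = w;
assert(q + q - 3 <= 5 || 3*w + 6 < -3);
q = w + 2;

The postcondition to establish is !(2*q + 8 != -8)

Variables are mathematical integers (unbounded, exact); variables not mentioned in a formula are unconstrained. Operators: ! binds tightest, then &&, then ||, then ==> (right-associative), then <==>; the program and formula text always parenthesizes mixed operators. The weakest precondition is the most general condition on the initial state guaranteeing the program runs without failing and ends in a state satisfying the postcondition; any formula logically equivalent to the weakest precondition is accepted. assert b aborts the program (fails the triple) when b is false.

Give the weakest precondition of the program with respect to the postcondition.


Working backward. After the program, the postcondition !(2*q + 8 != -8) must hold; in canonical form it is !(2*q != -16).
Before q := w + 2: !(2*w != -20)
Before assert q + q - 3 <= 5 || 3*w + 6 < -3: (2*q <= 8 || 3*w < -9) && (!(2*w != -20))
Before q := w: (2*w <= 8 || 3*w < -9) && (!(2*w != -20))
Answer: WP = (2*w <= 8 || 3*w < -9) && (!(2*w != -20))


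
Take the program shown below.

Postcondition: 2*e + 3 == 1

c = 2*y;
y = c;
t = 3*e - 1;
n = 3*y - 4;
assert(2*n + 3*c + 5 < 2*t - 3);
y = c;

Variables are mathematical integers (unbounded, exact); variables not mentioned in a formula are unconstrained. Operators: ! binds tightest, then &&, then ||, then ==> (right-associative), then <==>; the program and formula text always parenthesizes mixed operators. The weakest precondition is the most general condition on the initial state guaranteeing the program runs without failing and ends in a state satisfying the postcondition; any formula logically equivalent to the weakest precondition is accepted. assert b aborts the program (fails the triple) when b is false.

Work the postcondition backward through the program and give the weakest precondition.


Working backward. After the program, the postcondition 2*e + 3 == 1 must hold; in canonical form it is 2*e == -2.
Before y := c: 2*e == -2
Before assert 2*n + 3*c + 5 < 2*t - 3: 3*c + 2*n < 2*t - 8 && 2*e == -2
Before n := 3*y - 4: 3*c + 6*y < 2*t && 2*e == -2
Before t := 3*e - 1: 3*c + 6*y < 6*e - 2 && 2*e == -2
Before y := c: 9*c < 6*e - 2 && 2*e == -2
Before c := 2*y: 18*y < 6*e - 2 && 2*e == -2
Answer: WP = 18*y < 6*e - 2 && 2*e == -2


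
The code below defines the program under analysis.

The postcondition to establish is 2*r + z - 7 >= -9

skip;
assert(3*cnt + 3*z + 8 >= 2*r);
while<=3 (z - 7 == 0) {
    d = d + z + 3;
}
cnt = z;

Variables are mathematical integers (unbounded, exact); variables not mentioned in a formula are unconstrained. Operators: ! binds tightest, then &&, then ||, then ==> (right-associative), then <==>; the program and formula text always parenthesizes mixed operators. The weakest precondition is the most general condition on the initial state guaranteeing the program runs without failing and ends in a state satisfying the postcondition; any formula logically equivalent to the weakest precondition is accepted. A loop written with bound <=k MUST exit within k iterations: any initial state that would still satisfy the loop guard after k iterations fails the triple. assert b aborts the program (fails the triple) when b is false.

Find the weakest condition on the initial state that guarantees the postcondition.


Working backward. After the program, the postcondition 2*r + z - 7 >= -9 must hold; in canonical form it is 2*r + z >= -2.
Before cnt := z: 2*r + z >= -2
Before the loop (bound <=3), unroll the exhaustion recursion (WP_0 = exit-now case; WP_j = one more guarded iteration, up to j = 3):
  WP_0: (!(z == 7)) && 2*r + z >= -2
  WP_1: (z == 7 ==> ((!(z == 7)) && 2*r + z >= -2)) && ((!(z == 7)) ==> 2*r + z >= -2)
  WP_2: (z == 7 ==> ((z == 7 ==> ((!(z == 7)) && 2*r + z >= -2)) && ((!(z == 7)) ==> 2*r + z >= -2))) && ((!(z == 7)) ==> 2*r + z >= -2)
  WP_3: (z == 7 ==> ((z == 7 ==> ((z == 7 ==> ((!(z == 7)) && 2*r + z >= -2)) && ((!(z == 7)) ==> 2*r + z >= -2))) && ((!(z == 7)) ==> 2*r + z >= -2))) && ((!(z == 7)) ==> 2*r + z >= -2)
So before the loop: (z == 7 ==> ((z == 7 ==> ((z == 7 ==> ((!(z == 7)) && 2*r + z >= -2)) && ((!(z == 7)) ==> 2*r + z >= -2))) && ((!(z == 7)) ==> 2*r + z >= -2))) && ((!(z == 7)) ==> 2*r + z >= -2)
Before assert 3*cnt + 3*z + 8 >= 2*r: 3*cnt + 3*z >= 2*r - 8 && (z == 7 ==> ((z == 7 ==> ((z == 7 ==> ((!(z == 7)) && 2*r + z >= -2)) && ((!(z == 7)) ==> 2*r + z >= -2))) && ((!(z == 7)) ==> 2*r + z >= -2))) && ((!(z == 7)) ==> 2*r + z >= -2)
Before skip: 3*cnt + 3*z >= 2*r - 8 && (z == 7 ==> ((z == 7 ==> ((z == 7 ==> ((!(z == 7)) && 2*r + z >= -2)) && ((!(z == 7)) ==> 2*r + z >= -2))) && ((!(z == 7)) ==> 2*r + z >= -2))) && ((!(z == 7)) ==> 2*r + z >= -2)
Answer: WP = 3*cnt + 3*z >= 2*r - 8 && (z == 7 ==> ((z == 7 ==> ((z == 7 ==> ((!(z == 7)) && 2*r + z >= -2)) && ((!(z == 7)) ==> 2*r + z >= -2))) && ((!(z == 7)) ==> 2*r + z >= -2))) && ((!(z == 7)) ==> 2*r + z >= -2)


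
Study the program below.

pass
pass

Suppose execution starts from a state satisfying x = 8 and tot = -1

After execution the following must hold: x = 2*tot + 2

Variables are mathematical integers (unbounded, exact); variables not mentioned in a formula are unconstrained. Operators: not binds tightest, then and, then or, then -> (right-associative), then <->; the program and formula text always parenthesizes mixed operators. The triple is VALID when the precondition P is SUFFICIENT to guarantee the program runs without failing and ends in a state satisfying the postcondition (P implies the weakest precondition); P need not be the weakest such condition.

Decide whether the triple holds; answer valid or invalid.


Working backward. After the program, x = 2*tot + 2 must hold.
Before skip: x = 2*tot + 2
Before skip: x = 2*tot + 2
The weakest precondition is x = 2*tot + 2.
Check whether x = 8 and tot = -1 implies it.
Countermodel: at the initial state tot = -1, x = 8, the precondition holds but the weakest precondition fails.
Answer: invalid


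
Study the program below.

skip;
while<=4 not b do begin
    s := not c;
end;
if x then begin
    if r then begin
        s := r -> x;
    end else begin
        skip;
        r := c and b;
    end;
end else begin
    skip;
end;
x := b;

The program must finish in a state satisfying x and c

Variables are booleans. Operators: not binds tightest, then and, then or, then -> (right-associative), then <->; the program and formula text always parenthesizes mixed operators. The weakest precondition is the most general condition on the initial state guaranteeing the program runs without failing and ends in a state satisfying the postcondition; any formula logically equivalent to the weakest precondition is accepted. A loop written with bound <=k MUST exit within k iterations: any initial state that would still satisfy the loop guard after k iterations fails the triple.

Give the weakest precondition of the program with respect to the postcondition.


Working backward. After the program, x and c must hold.
Before x := b: b and c
Then branch requires (r -> (b and c)) and ((not r) -> (b and c)); else branch requires b and c.
Before the if: (x -> ((r -> (b and c)) and ((not r) -> (b and c)))) and ((not x) -> (b and c))
Before the loop (bound <=4), unroll the exhaustion recursion (WP_0 = exit-now case; WP_j = one more guarded iteration, up to j = 4):
  WP_0: b and (x -> ((r -> (b and c)) and ((not r) -> (b and c)))) and ((not x) -> (b and c))
  WP_1: ((not b) -> (b and (x -> ((r -> (b and c)) and ((not r) -> (b and c)))) and ((not x) -> (b and c)))) and (b -> ((x -> ((r -> (b and c)) and ((not r) -> (b and c)))) and ((not x) -> (b and c))))
  WP_2: ((not b) -> (((not b) -> (b and (x -> ((r -> (b and c)) and ((not r) -> (b and c)))) and ((not x) -> (b and c)))) and (b -> ((x -> ((r -> (b and c)) and ((not r) -> (b and c)))) and ((not x) -> (b and c)))))) and (b -> ((x -> ((r -> (b and c)) and ((not r) -> (b and c)))) and ((not x) -> (b and c))))
  WP_3: ((not b) -> (((not b) -> (((not b) -> (b and (x -> ((r -> (b and c)) and ((not r) -> (b and c)))) and ((not x) -> (b and c)))) and (b -> ((x -> ((r -> (b and c)) and ((not r) -> (b and c)))) and ((not x) -> (b and c)))))) and (b -> ((x -> ((r -> (b and c)) and ((not r) -> (b and c)))) and ((not x) -> (b and c)))))) and (b -> ((x -> ((r -> (b and c)) and ((not r) -> (b and c)))) and ((not x) -> (b and c))))
  WP_4: ((not b) -> (((not b) -> (((not b) -> (((not b) -> (b and (x -> ((r -> (b and c)) and ((not r) -> (b and c)))) and ((not x) -> (b and c)))) and (b -> ((x -> ((r -> (b and c)) and ((not r) -> (b and c)))) and ((not x) -> (b and c)))))) and (b -> ((x -> ((r -> (b and c)) and ((not r) -> (b and c)))) and ((not x) -> (b and c)))))) and (b -> ((x -> ((r -> (b and c)) and ((not r) -> (b and c)))) and ((not x) -> (b and c)))))) and (b -> ((x -> ((r -> (b and c)) and ((not r) -> (b and c)))) and ((not x) -> (b and c))))
So before the loop: ((not b) -> (((not b) -> (((not b) -> (((not b) -> (b and (x -> ((r -> (b and c)) and ((not r) -> (b and c)))) and ((not x) -> (b and c)))) and (b -> ((x -> ((r -> (b and c)) and ((not r) -> (b and c)))) and ((not x) -> (b and c)))))) and (b -> ((x -> ((r -> (b and c)) and ((not r) -> (b and c)))) and ((not x) -> (b and c)))))) and (b -> ((x -> ((r -> (b and c)) and ((not r) -> (b and c)))) and ((not x) -> (b and c)))))) and (b -> ((x -> ((r -> (b and c)) and ((not r) -> (b and c)))) and ((not x) -> (b and c))))
Before skip: ((not b) -> (((not b) -> (((not b) -> (((not b) -> (b and (x -> ((r -> (b and c)) and ((not r) -> (b and c)))) and ((not x) -> (b and c)))) and (b -> ((x -> ((r -> (b and c)) and ((not r) -> (b and c)))) and ((not x) -> (b and c)))))) and (b -> ((x -> ((r -> (b and c)) and ((not r) -> (b and c)))) and ((not x) -> (b and c)))))) and (b -> ((x -> ((r -> (b and c)) and ((not r) -> (b and c)))) and ((not x) -> (b and c)))))) and (b -> ((x -> ((r -> (b and c)) and ((not r) -> (b and c)))) and ((not x) -> (b and c))))
Answer: WP = ((not b) -> (((not b) -> (((not b) -> (((not b) -> (b and (x -> ((r -> (b and c)) and ((not r) -> (b and c)))) and ((not x) -> (b and c)))) and (b -> ((x -> ((r -> (b and c)) and ((not r) -> (b and c)))) and ((not x) -> (b and c)))))) and (b -> ((x -> ((r -> (b and c)) and ((not r) -> (b and c)))) and ((not x) -> (b and c)))))) and (b -> ((x -> ((r -> (b and c)) and ((not r) -> (b and c)))) and ((not x) -> (b and c)))))) and (b -> ((x -> ((r -> (b and c)) and ((not r) -> (b and c)))) and ((not x) -> (b and c))))


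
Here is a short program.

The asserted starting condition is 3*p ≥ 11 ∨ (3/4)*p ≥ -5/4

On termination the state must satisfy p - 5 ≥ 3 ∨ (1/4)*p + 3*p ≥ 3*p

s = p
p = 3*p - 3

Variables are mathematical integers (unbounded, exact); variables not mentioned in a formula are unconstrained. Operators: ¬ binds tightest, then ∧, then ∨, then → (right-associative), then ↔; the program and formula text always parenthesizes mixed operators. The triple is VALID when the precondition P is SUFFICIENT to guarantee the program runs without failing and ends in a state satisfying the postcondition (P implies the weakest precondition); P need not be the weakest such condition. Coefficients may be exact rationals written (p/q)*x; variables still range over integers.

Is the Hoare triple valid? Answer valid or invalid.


Working backward. After the program, the postcondition p - 5 ≥ 3 ∨ (1/4)*p + 3*p ≥ 3*p must hold; in canonical form it is p ≥ 8 ∨ (1/4)*p ≥ 0.
Before p := 3*p - 3: 3*p ≥ 11 ∨ (3/4)*p ≥ 3/4
Before s := p: 3*p ≥ 11 ∨ (3/4)*p ≥ 3/4
The weakest precondition is 3*p ≥ 11 ∨ (3/4)*p ≥ 3/4.
Check whether 3*p ≥ 11 ∨ (3/4)*p ≥ -5/4 implies it.
Countermodel: at the initial state p = -1, the precondition holds but the weakest precondition fails.
Answer: invalid


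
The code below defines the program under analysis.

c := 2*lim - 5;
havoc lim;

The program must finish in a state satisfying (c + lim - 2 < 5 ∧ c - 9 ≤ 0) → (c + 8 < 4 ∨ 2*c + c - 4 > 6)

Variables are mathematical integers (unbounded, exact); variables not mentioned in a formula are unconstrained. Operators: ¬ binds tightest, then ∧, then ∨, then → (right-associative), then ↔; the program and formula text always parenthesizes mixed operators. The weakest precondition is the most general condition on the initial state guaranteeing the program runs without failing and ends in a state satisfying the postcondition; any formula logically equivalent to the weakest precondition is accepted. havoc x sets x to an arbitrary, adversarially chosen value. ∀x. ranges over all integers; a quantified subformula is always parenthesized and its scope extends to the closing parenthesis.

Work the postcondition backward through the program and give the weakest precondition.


Working backward. After the program, the postcondition (c + lim - 2 < 5 ∧ c - 9 ≤ 0) → (c + 8 < 4 ∨ 2*c + c - 4 > 6) must hold; in canonical form it is (c + lim < 7 ∧ c ≤ 9) → (c < -4 ∨ 3*c > 10).
Before havoc lim: ∀lim_1. ((c + lim_1 < 7 ∧ c ≤ 9) → (c < -4 ∨ 3*c > 10))
Before c := 2*lim - 5: ∀lim_1. ((2*lim + lim_1 < 12 ∧ 2*lim ≤ 14) → (2*lim < 1 ∨ 6*lim > 25))
Answer: WP = ∀lim_1. ((2*lim + lim_1 < 12 ∧ 2*lim ≤ 14) → (2*lim < 1 ∨ 6*lim > 25))


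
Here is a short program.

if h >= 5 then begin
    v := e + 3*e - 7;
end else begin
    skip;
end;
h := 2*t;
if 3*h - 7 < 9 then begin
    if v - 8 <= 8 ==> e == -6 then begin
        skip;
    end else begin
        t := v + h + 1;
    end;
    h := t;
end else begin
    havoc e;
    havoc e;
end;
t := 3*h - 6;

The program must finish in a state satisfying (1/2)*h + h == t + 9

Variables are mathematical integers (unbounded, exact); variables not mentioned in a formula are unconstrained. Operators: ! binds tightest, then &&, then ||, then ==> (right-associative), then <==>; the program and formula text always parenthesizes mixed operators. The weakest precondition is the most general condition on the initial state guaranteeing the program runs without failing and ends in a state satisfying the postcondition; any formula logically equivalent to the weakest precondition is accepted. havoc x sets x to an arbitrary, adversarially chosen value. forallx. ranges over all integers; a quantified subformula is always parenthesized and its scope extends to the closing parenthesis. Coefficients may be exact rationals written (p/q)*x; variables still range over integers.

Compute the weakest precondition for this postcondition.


Working backward. After the program, the postcondition (1/2)*h + h == t + 9 must hold; in canonical form it is (3/2)*h == t + 9.
Before t := 3*h - 6: (3/2)*h == -3
Then branch requires ((v <= 16 ==> e == -6) ==> (3/2)*t == -3) && ((!(v <= 16 ==> e == -6)) ==> (3/2)*h + (3/2)*v == -9/2); else branch requires (3/2)*h == -3.
Before the if: (3*h < 16 ==> (((v <= 16 ==> e == -6) ==> (3/2)*t == -3) && ((!(v <= 16 ==> e == -6)) ==> (3/2)*h + (3/2)*v == -9/2))) && ((!(3*h < 16)) ==> (3/2)*h == -3)
Before h := 2*t: (6*t < 16 ==> (((v <= 16 ==> e == -6) ==> (3/2)*t == -3) && ((!(v <= 16 ==> e == -6)) ==> 3*t + (3/2)*v == -9/2))) && ((!(6*t < 16)) ==> 3*t == -3)
Then branch requires (6*t < 16 ==> (((4*e <= 23 ==> e == -6) ==> (3/2)*t == -3) && ((!(4*e <= 23 ==> e == -6)) ==> 6*e + 3*t == 6))) && ((!(6*t < 16)) ==> 3*t == -3); else branch requires (6*t < 16 ==> (((v <= 16 ==> e == -6) ==> (3/2)*t == -3) && ((!(v <= 16 ==> e == -6)) ==> 3*t + (3/2)*v == -9/2))) && ((!(6*t < 16)) ==> 3*t == -3).
Before the if: (h >= 5 ==> ((6*t < 16 ==> (((4*e <= 23 ==> e == -6) ==> (3/2)*t == -3) && ((!(4*e <= 23 ==> e == -6)) ==> 6*e + 3*t == 6))) && ((!(6*t < 16)) ==> 3*t == -3))) && ((!(h >= 5)) ==> ((6*t < 16 ==> (((v <= 16 ==> e == -6) ==> (3/2)*t == -3) && ((!(v <= 16 ==> e == -6)) ==> 3*t + (3/2)*v == -9/2))) && ((!(6*t < 16)) ==> 3*t == -3)))
Answer: WP = (h >= 5 ==> ((6*t < 16 ==> (((4*e <= 23 ==> e == -6) ==> (3/2)*t == -3) && ((!(4*e <= 23 ==> e == -6)) ==> 6*e + 3*t == 6))) && ((!(6*t < 16)) ==> 3*t == -3))) && ((!(h >= 5)) ==> ((6*t < 16 ==> (((v <= 16 ==> e == -6) ==> (3/2)*t == -3) && ((!(v <= 16 ==> e == -6)) ==> 3*t + (3/2)*v == -9/2))) && ((!(6*t < 16)) ==> 3*t == -3)))


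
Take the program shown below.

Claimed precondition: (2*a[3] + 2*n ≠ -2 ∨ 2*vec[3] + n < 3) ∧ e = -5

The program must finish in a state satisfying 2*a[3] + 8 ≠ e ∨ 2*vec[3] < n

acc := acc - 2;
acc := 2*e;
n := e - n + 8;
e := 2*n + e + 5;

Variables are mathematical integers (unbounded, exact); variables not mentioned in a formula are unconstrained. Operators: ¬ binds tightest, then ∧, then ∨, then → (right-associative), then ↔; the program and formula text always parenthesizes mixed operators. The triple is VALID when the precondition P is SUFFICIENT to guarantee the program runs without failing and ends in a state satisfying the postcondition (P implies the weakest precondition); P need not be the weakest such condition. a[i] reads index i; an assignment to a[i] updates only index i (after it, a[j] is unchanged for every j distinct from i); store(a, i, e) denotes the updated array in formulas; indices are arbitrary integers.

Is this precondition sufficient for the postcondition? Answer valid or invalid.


Working backward. After the program, the postcondition 2*a[3] + 8 ≠ e ∨ 2*vec[3] < n must hold; in canonical form it is 2*a[3] ≠ e - 8 ∨ 2*vec[3] < n.
Before e := 2*n + e + 5: 2*a[3] ≠ e + 2*n - 3 ∨ 2*vec[3] < n
Before n := e - n + 8: 2*a[3] + 2*n ≠ 3*e + 13 ∨ 2*vec[3] + n < e + 8
Before acc := 2*e: 2*a[3] + 2*n ≠ 3*e + 13 ∨ 2*vec[3] + n < e + 8
Before acc := acc - 2: 2*a[3] + 2*n ≠ 3*e + 13 ∨ 2*vec[3] + n < e + 8
The weakest precondition is 2*a[3] + 2*n ≠ 3*e + 13 ∨ 2*vec[3] + n < e + 8.
Check whether (2*a[3] + 2*n ≠ -2 ∨ 2*vec[3] + n < 3) ∧ e = -5 implies it.
Every state satisfying the precondition satisfies the weakest precondition: the implication holds.
Answer: valid


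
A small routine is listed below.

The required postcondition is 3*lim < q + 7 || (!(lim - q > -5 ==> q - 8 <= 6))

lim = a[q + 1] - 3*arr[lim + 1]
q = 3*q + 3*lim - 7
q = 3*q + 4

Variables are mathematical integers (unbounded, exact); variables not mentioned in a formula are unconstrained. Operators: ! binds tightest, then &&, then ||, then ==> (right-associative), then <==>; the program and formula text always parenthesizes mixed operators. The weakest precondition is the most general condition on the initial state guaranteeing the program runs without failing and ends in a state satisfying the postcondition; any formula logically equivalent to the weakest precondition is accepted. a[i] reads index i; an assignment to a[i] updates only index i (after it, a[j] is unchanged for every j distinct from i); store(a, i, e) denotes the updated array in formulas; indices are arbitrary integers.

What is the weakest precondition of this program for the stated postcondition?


Working backward. After the program, the postcondition 3*lim < q + 7 || (!(lim - q > -5 ==> q - 8 <= 6)) must hold; in canonical form it is 3*lim < q + 7 || (!(lim > q - 5 ==> q <= 14)).
Before q := 3*q + 4: 3*lim < 3*q + 11 || (!(lim > 3*q - 1 ==> 3*q <= 10))
Before q := 3*q + 3*lim - 7: 6*lim + 9*q > 10 || (!(8*lim + 9*q < 22 ==> 9*lim + 9*q <= 31))
Before lim := a[q + 1] - 3*arr[lim + 1]: 6*a[q + 1] + 9*q > 18*arr[lim + 1] + 10 || (!(8*a[q + 1] + 9*q < 24*arr[lim + 1] + 22 ==> 9*a[q + 1] + 9*q <= 27*arr[lim + 1] + 31))
Answer: WP = 6*a[q + 1] + 9*q > 18*arr[lim + 1] + 10 || (!(8*a[q + 1] + 9*q < 24*arr[lim + 1] + 22 ==> 9*a[q + 1] + 9*q <= 27*arr[lim + 1] + 31))
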